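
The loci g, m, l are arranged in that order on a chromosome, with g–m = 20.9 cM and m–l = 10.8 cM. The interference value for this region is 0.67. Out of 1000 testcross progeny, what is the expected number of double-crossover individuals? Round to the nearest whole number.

Map distances give recombination frequencies of 0.209 and 0.108 for the two intervals.
With interference 0.67 (so coincidence = 0.33), expected double-crossover frequency = 0.209 × 0.108 × 0.33 = 0.00745.
Expected number = 0.00745 × 1000 = 7.45 ≈ 7.

7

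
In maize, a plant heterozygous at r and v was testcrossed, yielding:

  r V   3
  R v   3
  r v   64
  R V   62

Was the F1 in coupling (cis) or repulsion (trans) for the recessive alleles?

cis

The two most frequent classes are R V (62) and r v (64); these are the parental (non-recombinant) types.
So the F1 carried R V on one chromosome and r v on the other — the recessive alleles are on the same chromosome (cis / coupling).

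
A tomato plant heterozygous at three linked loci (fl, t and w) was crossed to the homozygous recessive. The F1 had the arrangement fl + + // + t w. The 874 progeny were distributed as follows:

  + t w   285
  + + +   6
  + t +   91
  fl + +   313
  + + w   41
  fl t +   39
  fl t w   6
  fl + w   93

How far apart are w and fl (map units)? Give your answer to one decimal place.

The two rarest classes, + + + and fl t w, are the double crossovers. Comparing them with the parentals, only the fl allele has switched, so fl is the middle locus and the order is t – fl – w.
Crossovers in the fl–w interval produce the single-crossover classes fl + w and + t + (93 + 91 = 184) plus the double crossovers (12).
RF(fl–w) = (184 + 12) / 874 = 196/874 = 0.2243 → 22.4 map units.

22.4 map units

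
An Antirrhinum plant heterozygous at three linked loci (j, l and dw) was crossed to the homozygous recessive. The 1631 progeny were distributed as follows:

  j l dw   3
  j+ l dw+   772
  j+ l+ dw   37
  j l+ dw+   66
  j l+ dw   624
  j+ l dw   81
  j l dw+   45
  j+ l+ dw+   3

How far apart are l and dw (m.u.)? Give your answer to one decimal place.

The two most frequent reciprocal classes, j+ l dw+ and j l+ dw, are the parental types, so the F1 was j+ l dw+ / j l+ dw.
The two rarest classes, j+ l+ dw+ and j l dw, are the double crossovers. Comparing them with the parentals, only the l allele has switched, so l is the middle locus and the order is dw – l – j.
Crossovers in the dw–l interval produce the single-crossover classes j+ l dw and j l+ dw+ (81 + 66 = 147) plus the double crossovers (6).
RF(dw–l) = (147 + 6) / 1631 = 153/1631 = 0.0938 → 9.4 m.u.

9.4 m.u.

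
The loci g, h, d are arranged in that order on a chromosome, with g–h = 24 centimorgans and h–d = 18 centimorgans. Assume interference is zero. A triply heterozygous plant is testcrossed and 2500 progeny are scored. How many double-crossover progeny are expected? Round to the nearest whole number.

Map distances give recombination frequencies of 0.240 and 0.180 for the two intervals.
With no interference, expected double-crossover frequency = 0.240 × 0.180 = 0.04320.
Expected number = 0.04320 × 2500 = 108.00 ≈ 108.

108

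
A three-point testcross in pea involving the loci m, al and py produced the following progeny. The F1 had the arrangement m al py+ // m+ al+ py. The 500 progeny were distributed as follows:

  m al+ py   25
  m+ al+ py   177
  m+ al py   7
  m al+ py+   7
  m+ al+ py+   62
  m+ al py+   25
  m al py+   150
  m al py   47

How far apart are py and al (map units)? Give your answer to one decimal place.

24.6 map units

The two rarest classes, m al+ py+ and m+ al py, are the double crossovers. Comparing them with the parentals, only the al allele has switched, so al is the middle locus and the order is py – al – m.
Crossovers in the py–al interval produce the single-crossover classes m al py and m+ al+ py+ (47 + 62 = 109) plus the double crossovers (14).
RF(py–al) = (109 + 14) / 500 = 123/500 = 0.2460 → 24.6 map units.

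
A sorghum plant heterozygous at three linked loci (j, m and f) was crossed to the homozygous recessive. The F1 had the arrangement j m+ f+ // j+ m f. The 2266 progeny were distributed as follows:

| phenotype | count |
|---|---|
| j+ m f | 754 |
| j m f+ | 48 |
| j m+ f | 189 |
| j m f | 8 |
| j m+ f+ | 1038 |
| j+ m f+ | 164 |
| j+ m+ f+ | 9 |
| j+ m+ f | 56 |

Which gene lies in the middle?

The two rarest classes, j+ m+ f+ and j m f, are the double crossovers. Comparing them with the parentals, only the j allele has switched, so j is the middle locus and the order is f – j – m.

j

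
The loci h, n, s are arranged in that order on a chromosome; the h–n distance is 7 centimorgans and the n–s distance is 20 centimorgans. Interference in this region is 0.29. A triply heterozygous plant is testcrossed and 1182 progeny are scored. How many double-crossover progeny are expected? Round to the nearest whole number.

Map distances give recombination frequencies of 0.070 and 0.200 for the two intervals.
With interference 0.29 (so coincidence = 0.71), expected double-crossover frequency = 0.070 × 0.200 × 0.71 = 0.00994.
Expected number = 0.00994 × 1182 = 11.75 ≈ 12.

12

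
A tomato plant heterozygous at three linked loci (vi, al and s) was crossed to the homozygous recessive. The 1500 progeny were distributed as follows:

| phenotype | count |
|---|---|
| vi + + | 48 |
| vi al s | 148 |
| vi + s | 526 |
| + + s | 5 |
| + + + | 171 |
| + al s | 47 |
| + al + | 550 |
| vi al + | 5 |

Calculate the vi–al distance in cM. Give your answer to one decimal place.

The two most frequent reciprocal classes, + al + and vi + s, are the parental types, so the F1 was + al + / vi + s.
The two rarest classes, vi al + and + + s, are the double crossovers. Comparing them with the parentals, only the vi allele has switched, so vi is the middle locus and the order is s – vi – al.
Crossovers in the vi–al interval produce the single-crossover classes + + + and vi al s (171 + 148 = 319) plus the double crossovers (10).
RF(vi–al) = (319 + 10) / 1500 = 329/1500 = 0.2193 → 21.9 cM.

21.9 cM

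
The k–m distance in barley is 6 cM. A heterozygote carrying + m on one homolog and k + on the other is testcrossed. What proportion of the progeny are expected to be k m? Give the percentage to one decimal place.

3.0%

A map distance of 6 cM corresponds to a recombination frequency of 0.060.
The F1 is + m / k +, so k m is a recombinant gamete class with expected frequency r/2 = 0.060/2 = 0.0300.
That is 0.0300 = 3.0% of the progeny.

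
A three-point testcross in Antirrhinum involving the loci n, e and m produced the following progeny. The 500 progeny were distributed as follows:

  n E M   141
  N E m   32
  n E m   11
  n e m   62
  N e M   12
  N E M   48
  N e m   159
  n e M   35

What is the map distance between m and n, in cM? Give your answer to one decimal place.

26.6 cM

The two most frequent reciprocal classes, n E M and N e m, are the parental types, so the F1 was n E M / N e m.
The two rarest classes, n E m and N e M, are the double crossovers. Comparing them with the parentals, only the m allele has switched, so m is the middle locus and the order is n – m – e.
Crossovers in the n–m interval produce the single-crossover classes N E M and n e m (48 + 62 = 110) plus the double crossovers (23).
RF(n–m) = (110 + 23) / 500 = 133/500 = 0.2660 → 26.6 cM.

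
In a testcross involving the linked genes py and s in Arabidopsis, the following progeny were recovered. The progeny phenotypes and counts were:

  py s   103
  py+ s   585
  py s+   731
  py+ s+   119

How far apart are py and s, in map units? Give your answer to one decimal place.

The two most frequent classes, py+ s (585) and py s+ (731), are the parental types, so the F1 was py+ s / py s+.
The recombinant classes are py+ s+ and py s: 119 + 103 = 222.
Recombination frequency = 222/1538 = 0.1443 ≈ 14.4%, i.e. 14.4 map units.

14.4 map units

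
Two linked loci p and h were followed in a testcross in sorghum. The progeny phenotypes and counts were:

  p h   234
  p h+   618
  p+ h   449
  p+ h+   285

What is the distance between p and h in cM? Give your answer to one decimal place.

32.7 cM

The two most frequent classes, p+ h (449) and p h+ (618), are the parental types, so the F1 was p+ h / p h+.
The recombinant classes are p+ h+ and p h: 285 + 234 = 519.
Recombination frequency = 519/1586 = 0.3272 ≈ 32.7%, i.e. 32.7 cM.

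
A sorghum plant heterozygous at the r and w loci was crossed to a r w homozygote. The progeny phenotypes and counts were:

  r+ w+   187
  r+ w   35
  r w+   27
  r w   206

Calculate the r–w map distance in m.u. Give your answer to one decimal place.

13.6 m.u.

The two most frequent classes, r+ w+ (187) and r w (206), are the parental types, so the F1 was r+ w+ / r w.
The recombinant classes are r+ w and r w+: 35 + 27 = 62.
Recombination frequency = 62/455 = 0.1363 ≈ 13.6%, i.e. 13.6 m.u.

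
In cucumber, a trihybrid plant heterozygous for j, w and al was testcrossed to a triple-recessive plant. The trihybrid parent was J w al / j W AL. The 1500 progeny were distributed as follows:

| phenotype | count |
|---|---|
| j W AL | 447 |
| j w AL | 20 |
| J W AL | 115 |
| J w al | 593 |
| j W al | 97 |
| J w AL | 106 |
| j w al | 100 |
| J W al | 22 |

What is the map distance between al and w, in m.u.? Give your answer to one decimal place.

16.3 m.u.

The two rarest classes, J W al and j w AL, are the double crossovers. Comparing them with the parentals, only the w allele has switched, so w is the middle locus and the order is j – w – al.
Crossovers in the w–al interval produce the single-crossover classes J w AL and j W al (106 + 97 = 203) plus the double crossovers (42).
RF(w–al) = (203 + 42) / 1500 = 245/1500 = 0.1633 → 16.3 m.u.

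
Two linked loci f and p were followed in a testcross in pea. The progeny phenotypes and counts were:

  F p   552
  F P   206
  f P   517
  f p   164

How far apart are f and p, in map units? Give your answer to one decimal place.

25.7 map units

The two most frequent classes, F p (552) and f P (517), are the parental types, so the F1 was F p / f P.
The recombinant classes are F P and f p: 206 + 164 = 370.
Recombination frequency = 370/1439 = 0.2571 ≈ 25.7%, i.e. 25.7 map units.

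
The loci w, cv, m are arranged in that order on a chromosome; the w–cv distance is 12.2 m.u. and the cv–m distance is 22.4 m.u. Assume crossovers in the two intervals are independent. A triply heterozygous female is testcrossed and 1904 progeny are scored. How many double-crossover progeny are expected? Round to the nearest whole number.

Map distances give recombination frequencies of 0.122 and 0.224 for the two intervals.
With no interference, expected double-crossover frequency = 0.122 × 0.224 = 0.02733.
Expected number = 0.02733 × 1904 = 52.03 ≈ 52.

52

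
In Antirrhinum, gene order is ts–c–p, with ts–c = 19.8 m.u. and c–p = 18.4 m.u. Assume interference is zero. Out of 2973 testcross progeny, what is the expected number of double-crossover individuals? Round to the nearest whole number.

Map distances give recombination frequencies of 0.198 and 0.184 for the two intervals.
With no interference, expected double-crossover frequency = 0.198 × 0.184 = 0.03643.
Expected number = 0.03643 × 2973 = 108.31 ≈ 108.

108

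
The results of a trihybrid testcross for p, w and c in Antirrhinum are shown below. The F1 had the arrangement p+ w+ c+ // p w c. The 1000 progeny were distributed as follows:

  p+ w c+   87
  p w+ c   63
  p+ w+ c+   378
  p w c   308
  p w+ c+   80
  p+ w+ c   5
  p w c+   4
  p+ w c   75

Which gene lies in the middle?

The two rarest classes, p+ w+ c and p w c+, are the double crossovers. Comparing them with the parentals, only the c allele has switched, so c is the middle locus and the order is p – c – w.

c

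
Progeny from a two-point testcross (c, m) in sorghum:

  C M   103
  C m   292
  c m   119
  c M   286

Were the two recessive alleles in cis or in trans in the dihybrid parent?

The two most frequent classes are C m (292) and c M (286); these are the parental (non-recombinant) types.
So the F1 carried C m on one chromosome and c M on the other — the recessive alleles are on opposite chromosomes (trans / repulsion).

trans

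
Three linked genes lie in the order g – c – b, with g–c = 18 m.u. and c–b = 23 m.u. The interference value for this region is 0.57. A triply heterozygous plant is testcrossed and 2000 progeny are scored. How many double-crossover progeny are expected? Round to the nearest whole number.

Map distances give recombination frequencies of 0.180 and 0.230 for the two intervals.
With interference 0.57 (so coincidence = 0.43), expected double-crossover frequency = 0.180 × 0.230 × 0.43 = 0.01780.
Expected number = 0.01780 × 2000 = 35.60 ≈ 36.

36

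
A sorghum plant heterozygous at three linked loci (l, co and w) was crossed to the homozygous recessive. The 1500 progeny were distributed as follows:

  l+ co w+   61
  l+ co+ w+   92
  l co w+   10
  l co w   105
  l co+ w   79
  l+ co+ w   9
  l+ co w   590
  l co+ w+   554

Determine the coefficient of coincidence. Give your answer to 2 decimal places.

0.83

The two most frequent reciprocal classes, l co+ w+ and l+ co w, are the parental types, so the F1 was l co+ w+ / l+ co w.
The two rarest classes, l co w+ and l+ co+ w, are the double crossovers. Comparing them with the parentals, only the co allele has switched, so co is the middle locus and the order is l – co – w.
l–co: (197 + 19)/1500 = 0.1440; co–w: (140 + 19)/1500 = 0.1060.
Expected DCO frequency = 0.1440 × 0.1060 ≈ 0.01526; observed = 19/1500 ≈ 0.01267.
Coefficient of coincidence = 0.01267/0.01526 ≈ 0.83.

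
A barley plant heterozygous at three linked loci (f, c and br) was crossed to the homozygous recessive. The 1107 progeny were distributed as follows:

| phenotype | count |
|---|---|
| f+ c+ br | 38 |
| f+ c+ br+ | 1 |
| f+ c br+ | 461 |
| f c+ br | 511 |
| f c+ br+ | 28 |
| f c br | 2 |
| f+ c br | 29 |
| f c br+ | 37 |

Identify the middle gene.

c

The two most frequent reciprocal classes, f c+ br and f+ c br+, are the parental types, so the F1 was f c+ br / f+ c br+.
The two rarest classes, f c br and f+ c+ br+, are the double crossovers. Comparing them with the parentals, only the c allele has switched, so c is the middle locus and the order is f – c – br.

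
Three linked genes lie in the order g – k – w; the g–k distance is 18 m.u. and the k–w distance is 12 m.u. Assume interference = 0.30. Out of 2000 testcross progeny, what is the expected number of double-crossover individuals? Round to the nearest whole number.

30

Map distances give recombination frequencies of 0.180 and 0.120 for the two intervals.
With interference 0.30 (so coincidence = 0.70), expected double-crossover frequency = 0.180 × 0.120 × 0.70 = 0.01512.
Expected number = 0.01512 × 2000 = 30.24 ≈ 30.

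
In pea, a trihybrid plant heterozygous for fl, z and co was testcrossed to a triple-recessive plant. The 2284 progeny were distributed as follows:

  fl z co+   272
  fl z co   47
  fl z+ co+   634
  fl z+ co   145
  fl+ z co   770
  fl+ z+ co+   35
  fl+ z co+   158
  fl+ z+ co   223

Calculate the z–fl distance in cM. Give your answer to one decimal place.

The two most frequent reciprocal classes, fl z+ co+ and fl+ z co, are the parental types, so the F1 was fl z+ co+ / fl+ z co.
The two rarest classes, fl+ z+ co+ and fl z co, are the double crossovers. Comparing them with the parentals, only the fl allele has switched, so fl is the middle locus and the order is co – fl – z.
Crossovers in the fl–z interval produce the single-crossover classes fl z co+ and fl+ z+ co (272 + 223 = 495) plus the double crossovers (82).
RF(fl–z) = (495 + 82) / 2284 = 577/2284 = 0.2526 → 25.3 cM.

25.3 cM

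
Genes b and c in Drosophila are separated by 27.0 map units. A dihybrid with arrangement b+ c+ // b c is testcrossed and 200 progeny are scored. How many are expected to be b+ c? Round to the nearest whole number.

27

A map distance of 27.0 map units corresponds to a recombination frequency of 0.270.
The F1 is b+ c+ / b c, so b+ c is a recombinant gamete class with expected frequency r/2 = 0.270/2 = 0.1350.
Expected number = 0.1350 × 200 = 27.00 ≈ 27.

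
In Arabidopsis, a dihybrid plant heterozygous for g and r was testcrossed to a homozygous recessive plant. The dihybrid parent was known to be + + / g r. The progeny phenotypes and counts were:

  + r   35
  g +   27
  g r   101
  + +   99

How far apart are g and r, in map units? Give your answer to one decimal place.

23.7 map units

The recombinant classes are + r and g +: 35 + 27 = 62.
Recombination frequency = 62/262 = 0.2366 ≈ 23.7%, i.e. 23.7 map units.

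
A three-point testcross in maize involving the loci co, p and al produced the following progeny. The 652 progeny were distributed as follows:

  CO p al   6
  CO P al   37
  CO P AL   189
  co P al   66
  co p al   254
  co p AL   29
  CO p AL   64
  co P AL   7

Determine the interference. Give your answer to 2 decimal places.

0.25

The two most frequent reciprocal classes, co p al and CO P AL, are the parental types, so the F1 was co p al / CO P AL.
The two rarest classes, CO p al and co P AL, are the double crossovers. Comparing them with the parentals, only the co allele has switched, so co is the middle locus and the order is al – co – p.
al–co: (66 + 13)/652 = 0.1212; co–p: (130 + 13)/652 = 0.2193.
Expected DCO frequency = 0.1212 × 0.2193 ≈ 0.02658; observed = 13/652 ≈ 0.01994.
Coefficient of coincidence = 0.01994/0.02658 ≈ 0.75; interference = 1 − 0.75 = 0.25.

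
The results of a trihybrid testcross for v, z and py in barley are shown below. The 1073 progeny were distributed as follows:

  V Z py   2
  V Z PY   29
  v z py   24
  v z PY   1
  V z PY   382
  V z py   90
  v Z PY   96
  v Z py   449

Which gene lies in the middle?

v

The two most frequent reciprocal classes, V z PY and v Z py, are the parental types, so the F1 was V z PY / v Z py.
The two rarest classes, v z PY and V Z py, are the double crossovers. Comparing them with the parentals, only the v allele has switched, so v is the middle locus and the order is py – v – z.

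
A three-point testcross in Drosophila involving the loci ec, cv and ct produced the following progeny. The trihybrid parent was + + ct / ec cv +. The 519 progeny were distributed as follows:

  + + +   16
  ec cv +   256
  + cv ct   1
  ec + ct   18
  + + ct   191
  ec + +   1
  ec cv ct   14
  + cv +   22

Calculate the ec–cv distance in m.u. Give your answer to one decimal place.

8.1 m.u.

The two rarest classes, + cv ct and ec + +, are the double crossovers. Comparing them with the parentals, only the cv allele has switched, so cv is the middle locus and the order is ct – cv – ec.
Crossovers in the cv–ec interval produce the single-crossover classes ec + ct and + cv + (18 + 22 = 40) plus the double crossovers (2).
RF(cv–ec) = (40 + 2) / 519 = 42/519 = 0.0809 → 8.1 m.u.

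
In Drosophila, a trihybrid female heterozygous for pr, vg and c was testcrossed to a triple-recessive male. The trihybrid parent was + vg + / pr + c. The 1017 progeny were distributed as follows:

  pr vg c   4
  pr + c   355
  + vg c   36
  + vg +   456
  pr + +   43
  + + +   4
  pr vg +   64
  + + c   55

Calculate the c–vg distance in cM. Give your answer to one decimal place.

The two rarest classes, + + + and pr vg c, are the double crossovers. Comparing them with the parentals, only the vg allele has switched, so vg is the middle locus and the order is c – vg – pr.
Crossovers in the c–vg interval produce the single-crossover classes + vg c and pr + + (36 + 43 = 79) plus the double crossovers (8).
RF(c–vg) = (79 + 8) / 1017 = 87/1017 = 0.0855 → 8.6 cM.

8.6 cM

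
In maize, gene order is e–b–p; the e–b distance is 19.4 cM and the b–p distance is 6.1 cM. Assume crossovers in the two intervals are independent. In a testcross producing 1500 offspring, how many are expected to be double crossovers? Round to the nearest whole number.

Map distances give recombination frequencies of 0.194 and 0.061 for the two intervals.
With no interference, expected double-crossover frequency = 0.194 × 0.061 = 0.01183.
Expected number = 0.01183 × 1500 = 17.75 ≈ 18.

18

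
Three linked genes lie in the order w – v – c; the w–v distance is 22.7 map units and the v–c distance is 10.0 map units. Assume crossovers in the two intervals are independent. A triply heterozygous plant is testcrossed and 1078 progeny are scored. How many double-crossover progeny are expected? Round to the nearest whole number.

24

Map distances give recombination frequencies of 0.227 and 0.100 for the two intervals.
With no interference, expected double-crossover frequency = 0.227 × 0.100 = 0.02270.
Expected number = 0.02270 × 1078 = 24.47 ≈ 24.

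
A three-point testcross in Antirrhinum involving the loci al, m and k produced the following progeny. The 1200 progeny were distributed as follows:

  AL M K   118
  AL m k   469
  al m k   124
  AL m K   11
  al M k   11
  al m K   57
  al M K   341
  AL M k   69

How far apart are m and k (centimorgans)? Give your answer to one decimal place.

12.3 centimorgans

The two most frequent reciprocal classes, AL m k and al M K, are the parental types, so the F1 was AL m k / al M K.
The two rarest classes, AL m K and al M k, are the double crossovers. Comparing them with the parentals, only the k allele has switched, so k is the middle locus and the order is m – k – al.
Crossovers in the m–k interval produce the single-crossover classes AL M k and al m K (69 + 57 = 126) plus the double crossovers (22).
RF(m–k) = (126 + 22) / 1200 = 148/1200 = 0.1233 → 12.3 centimorgans.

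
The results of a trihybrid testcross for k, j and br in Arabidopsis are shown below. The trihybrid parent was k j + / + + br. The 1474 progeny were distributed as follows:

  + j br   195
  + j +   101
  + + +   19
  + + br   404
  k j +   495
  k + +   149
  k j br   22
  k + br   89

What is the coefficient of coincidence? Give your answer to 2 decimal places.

The two rarest classes, k j br and + + +, are the double crossovers. Comparing them with the parentals, only the br allele has switched, so br is the middle locus and the order is j – br – k.
j–br: (344 + 41)/1474 = 0.2612; br–k: (190 + 41)/1474 = 0.1567.
Expected DCO frequency = 0.2612 × 0.1567 ≈ 0.04093; observed = 41/1474 ≈ 0.02782.
Coefficient of coincidence = 0.02782/0.04093 ≈ 0.68.

0.68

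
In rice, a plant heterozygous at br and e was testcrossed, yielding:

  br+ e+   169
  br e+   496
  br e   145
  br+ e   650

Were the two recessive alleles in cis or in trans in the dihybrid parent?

trans

The two most frequent classes are br+ e (650) and br e+ (496); these are the parental (non-recombinant) types.
So the F1 carried br+ e on one chromosome and br e+ on the other — the recessive alleles are on opposite chromosomes (trans / repulsion).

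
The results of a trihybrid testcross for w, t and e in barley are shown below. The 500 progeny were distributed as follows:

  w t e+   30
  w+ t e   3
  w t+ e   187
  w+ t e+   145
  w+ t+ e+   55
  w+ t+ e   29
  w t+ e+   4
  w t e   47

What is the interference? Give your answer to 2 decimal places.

0.51

The two most frequent reciprocal classes, w+ t e+ and w t+ e, are the parental types, so the F1 was w+ t e+ / w t+ e.
The two rarest classes, w+ t e and w t+ e+, are the double crossovers. Comparing them with the parentals, only the e allele has switched, so e is the middle locus and the order is t – e – w.
t–e: (102 + 7)/500 = 0.2180; e–w: (59 + 7)/500 = 0.1320.
Expected DCO frequency = 0.2180 × 0.1320 ≈ 0.02878; observed = 7/500 ≈ 0.01400.
Coefficient of coincidence = 0.01400/0.02878 ≈ 0.49; interference = 1 − 0.49 = 0.51.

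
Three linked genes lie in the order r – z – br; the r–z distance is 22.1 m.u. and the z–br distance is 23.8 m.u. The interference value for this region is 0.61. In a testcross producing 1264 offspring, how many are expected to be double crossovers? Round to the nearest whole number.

Map distances give recombination frequencies of 0.221 and 0.238 for the two intervals.
With interference 0.61 (so coincidence = 0.39), expected double-crossover frequency = 0.221 × 0.238 × 0.39 = 0.02051.
Expected number = 0.02051 × 1264 = 25.93 ≈ 26.

26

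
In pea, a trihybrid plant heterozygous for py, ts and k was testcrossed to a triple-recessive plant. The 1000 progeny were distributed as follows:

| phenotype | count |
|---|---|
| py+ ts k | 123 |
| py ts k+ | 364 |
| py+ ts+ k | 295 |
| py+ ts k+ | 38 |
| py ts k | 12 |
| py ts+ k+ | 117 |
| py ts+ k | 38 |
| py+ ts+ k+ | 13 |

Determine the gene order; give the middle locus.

k

The two most frequent reciprocal classes, py+ ts+ k and py ts k+, are the parental types, so the F1 was py+ ts+ k / py ts k+.
The two rarest classes, py+ ts+ k+ and py ts k, are the double crossovers. Comparing them with the parentals, only the k allele has switched, so k is the middle locus and the order is ts – k – py.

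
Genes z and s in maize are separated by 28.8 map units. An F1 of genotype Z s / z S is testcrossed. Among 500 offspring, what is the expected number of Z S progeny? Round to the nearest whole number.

A map distance of 28.8 map units corresponds to a recombination frequency of 0.288.
The F1 is Z s / z S, so Z S is a recombinant gamete class with expected frequency r/2 = 0.288/2 = 0.1440.
Expected number = 0.1440 × 500 = 72.00 ≈ 72.

72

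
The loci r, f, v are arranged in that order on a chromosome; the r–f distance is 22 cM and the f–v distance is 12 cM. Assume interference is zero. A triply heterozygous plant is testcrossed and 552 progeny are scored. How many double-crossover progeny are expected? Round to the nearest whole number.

Map distances give recombination frequencies of 0.220 and 0.120 for the two intervals.
With no interference, expected double-crossover frequency = 0.220 × 0.120 = 0.02640.
Expected number = 0.02640 × 552 = 14.57 ≈ 15.

15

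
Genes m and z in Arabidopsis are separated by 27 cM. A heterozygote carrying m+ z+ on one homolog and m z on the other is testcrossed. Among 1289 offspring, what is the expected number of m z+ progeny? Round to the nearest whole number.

A map distance of 27 cM corresponds to a recombination frequency of 0.270.
The F1 is m+ z+ / m z, so m z+ is a recombinant gamete class with expected frequency r/2 = 0.270/2 = 0.1350.
Expected number = 0.1350 × 1289 = 174.02 ≈ 174.

174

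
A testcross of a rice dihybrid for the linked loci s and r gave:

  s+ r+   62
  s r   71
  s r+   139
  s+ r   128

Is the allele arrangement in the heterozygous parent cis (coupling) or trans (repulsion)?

trans

The two most frequent classes are s+ r (128) and s r+ (139); these are the parental (non-recombinant) types.
So the F1 carried s+ r on one chromosome and s r+ on the other — the recessive alleles are on opposite chromosomes (trans / repulsion).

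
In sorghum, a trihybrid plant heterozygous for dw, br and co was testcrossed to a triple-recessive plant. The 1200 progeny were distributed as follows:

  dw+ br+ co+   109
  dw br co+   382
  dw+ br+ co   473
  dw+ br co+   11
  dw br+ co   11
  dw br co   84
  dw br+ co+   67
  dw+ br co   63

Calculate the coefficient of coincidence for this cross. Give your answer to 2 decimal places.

The two most frequent reciprocal classes, dw+ br+ co and dw br co+, are the parental types, so the F1 was dw+ br+ co / dw br co+.
The two rarest classes, dw br+ co and dw+ br co+, are the double crossovers. Comparing them with the parentals, only the dw allele has switched, so dw is the middle locus and the order is br – dw – co.
br–dw: (130 + 22)/1200 = 0.1267; dw–co: (193 + 22)/1200 = 0.1792.
Expected DCO frequency = 0.1267 × 0.1792 ≈ 0.02270; observed = 22/1200 ≈ 0.01833.
Coefficient of coincidence = 0.01833/0.02270 ≈ 0.81.

0.81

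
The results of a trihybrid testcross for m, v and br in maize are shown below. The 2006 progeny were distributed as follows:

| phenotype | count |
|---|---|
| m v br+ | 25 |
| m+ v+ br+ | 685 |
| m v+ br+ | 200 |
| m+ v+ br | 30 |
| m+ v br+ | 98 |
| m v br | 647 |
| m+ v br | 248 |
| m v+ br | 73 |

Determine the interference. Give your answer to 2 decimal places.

0.03

The two most frequent reciprocal classes, m v br and m+ v+ br+, are the parental types, so the F1 was m v br / m+ v+ br+.
The two rarest classes, m v br+ and m+ v+ br, are the double crossovers. Comparing them with the parentals, only the br allele has switched, so br is the middle locus and the order is v – br – m.
v–br: (171 + 55)/2006 = 0.1127; br–m: (448 + 55)/2006 = 0.2507.
Expected DCO frequency = 0.1127 × 0.2507 ≈ 0.02825; observed = 55/2006 ≈ 0.02742.
Coefficient of coincidence = 0.02742/0.02825 ≈ 0.97; interference = 1 − 0.97 = 0.03.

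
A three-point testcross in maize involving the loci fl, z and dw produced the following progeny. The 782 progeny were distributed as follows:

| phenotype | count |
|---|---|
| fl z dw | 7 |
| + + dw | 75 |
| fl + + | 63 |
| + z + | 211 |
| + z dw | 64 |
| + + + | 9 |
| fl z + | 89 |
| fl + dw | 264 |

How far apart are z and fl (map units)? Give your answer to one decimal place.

The two most frequent reciprocal classes, fl + dw and + z +, are the parental types, so the F1 was fl + dw / + z +.
The two rarest classes, fl z dw and + + +, are the double crossovers. Comparing them with the parentals, only the z allele has switched, so z is the middle locus and the order is fl – z – dw.
Crossovers in the fl–z interval produce the single-crossover classes + + dw and fl z + (75 + 89 = 164) plus the double crossovers (16).
RF(fl–z) = (164 + 16) / 782 = 180/782 = 0.2302 → 23.0 map units.

23.0 map units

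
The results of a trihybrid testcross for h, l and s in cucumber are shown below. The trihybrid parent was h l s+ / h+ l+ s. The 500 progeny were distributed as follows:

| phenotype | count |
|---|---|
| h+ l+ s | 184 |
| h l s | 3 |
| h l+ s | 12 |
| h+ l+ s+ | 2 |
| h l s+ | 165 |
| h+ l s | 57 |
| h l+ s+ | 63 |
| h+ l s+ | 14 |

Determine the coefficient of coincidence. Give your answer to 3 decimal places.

0.645

The two rarest classes, h l s and h+ l+ s+, are the double crossovers. Comparing them with the parentals, only the s allele has switched, so s is the middle locus and the order is h – s – l.
h–s: (26 + 5)/500 = 0.0620; s–l: (120 + 5)/500 = 0.2500.
Expected DCO frequency = 0.0620 × 0.2500 ≈ 0.01550; observed = 5/500 ≈ 0.01000.
Coefficient of coincidence = 0.01000/0.01550 ≈ 0.645.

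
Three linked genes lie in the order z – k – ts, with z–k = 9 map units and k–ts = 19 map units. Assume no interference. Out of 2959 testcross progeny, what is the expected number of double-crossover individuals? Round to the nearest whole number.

Map distances give recombination frequencies of 0.090 and 0.190 for the two intervals.
With no interference, expected double-crossover frequency = 0.090 × 0.190 = 0.01710.
Expected number = 0.01710 × 2959 = 50.60 ≈ 51.

51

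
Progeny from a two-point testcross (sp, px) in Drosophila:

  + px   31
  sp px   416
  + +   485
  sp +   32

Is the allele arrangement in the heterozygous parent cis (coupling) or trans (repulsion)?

The two most frequent classes are + + (485) and sp px (416); these are the parental (non-recombinant) types.
So the F1 carried + + on one chromosome and sp px on the other — the recessive alleles are on the same chromosome (cis / coupling).

cis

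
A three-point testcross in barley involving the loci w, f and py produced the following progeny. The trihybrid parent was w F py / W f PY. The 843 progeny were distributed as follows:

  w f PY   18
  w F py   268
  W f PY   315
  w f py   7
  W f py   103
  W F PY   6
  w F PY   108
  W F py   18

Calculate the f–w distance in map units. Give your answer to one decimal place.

5.8 map units

The two rarest classes, w f py and W F PY, are the double crossovers. Comparing them with the parentals, only the f allele has switched, so f is the middle locus and the order is py – f – w.
Crossovers in the f–w interval produce the single-crossover classes W F py and w f PY (18 + 18 = 36) plus the double crossovers (13).
RF(f–w) = (36 + 13) / 843 = 49/843 = 0.0581 → 5.8 map units.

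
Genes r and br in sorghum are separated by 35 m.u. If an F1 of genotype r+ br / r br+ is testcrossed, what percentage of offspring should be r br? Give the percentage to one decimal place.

17.5%

A map distance of 35 m.u. corresponds to a recombination frequency of 0.350.
The F1 is r+ br / r br+, so r br is a recombinant gamete class with expected frequency r/2 = 0.350/2 = 0.1750.
That is 0.1750 = 17.5% of the progeny.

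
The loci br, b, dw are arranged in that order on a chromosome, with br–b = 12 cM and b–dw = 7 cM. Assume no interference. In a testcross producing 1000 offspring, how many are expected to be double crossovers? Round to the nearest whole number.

Map distances give recombination frequencies of 0.120 and 0.070 for the two intervals.
With no interference, expected double-crossover frequency = 0.120 × 0.070 = 0.00840.
Expected number = 0.00840 × 1000 = 8.40 ≈ 8.

8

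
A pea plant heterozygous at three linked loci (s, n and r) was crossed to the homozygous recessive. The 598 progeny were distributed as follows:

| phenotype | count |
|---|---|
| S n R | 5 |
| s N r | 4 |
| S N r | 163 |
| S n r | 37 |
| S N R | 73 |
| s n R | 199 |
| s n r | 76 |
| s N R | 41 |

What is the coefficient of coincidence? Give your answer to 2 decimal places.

0.39

The two most frequent reciprocal classes, S N r and s n R, are the parental types, so the F1 was S N r / s n R.
The two rarest classes, s N r and S n R, are the double crossovers. Comparing them with the parentals, only the s allele has switched, so s is the middle locus and the order is r – s – n.
r–s: (149 + 9)/598 = 0.2642; s–n: (78 + 9)/598 = 0.1455.
Expected DCO frequency = 0.2642 × 0.1455 ≈ 0.03844; observed = 9/598 ≈ 0.01505.
Coefficient of coincidence = 0.01505/0.03844 ≈ 0.39.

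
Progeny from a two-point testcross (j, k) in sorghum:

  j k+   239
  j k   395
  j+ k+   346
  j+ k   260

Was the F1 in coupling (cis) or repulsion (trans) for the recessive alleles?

cis

The two most frequent classes are j+ k+ (346) and j k (395); these are the parental (non-recombinant) types.
So the F1 carried j+ k+ on one chromosome and j k on the other — the recessive alleles are on the same chromosome (cis / coupling).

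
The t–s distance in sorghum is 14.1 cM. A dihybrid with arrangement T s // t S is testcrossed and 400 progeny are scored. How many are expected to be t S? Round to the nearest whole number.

A map distance of 14.1 cM corresponds to a recombination frequency of 0.141.
The F1 is T s / t S, so t S is a parental gamete class with expected frequency (1 − r)/2 = 0.859/2 = 0.4295.
Expected number = 0.4295 × 400 = 171.80 ≈ 172.

172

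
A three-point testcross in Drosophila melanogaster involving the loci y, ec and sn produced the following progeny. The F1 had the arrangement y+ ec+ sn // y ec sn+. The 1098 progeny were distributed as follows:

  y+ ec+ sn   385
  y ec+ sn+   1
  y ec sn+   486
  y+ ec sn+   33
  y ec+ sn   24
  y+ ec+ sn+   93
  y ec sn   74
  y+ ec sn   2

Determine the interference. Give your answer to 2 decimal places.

The two rarest classes, y+ ec sn and y ec+ sn+, are the double crossovers. Comparing them with the parentals, only the ec allele has switched, so ec is the middle locus and the order is sn – ec – y.
sn–ec: (167 + 3)/1098 = 0.1548; ec–y: (57 + 3)/1098 = 0.0546.
Expected DCO frequency = 0.1548 × 0.0546 ≈ 0.00845; observed = 3/1098 ≈ 0.00273.
Coefficient of coincidence = 0.00273/0.00845 ≈ 0.32; interference = 1 − 0.32 = 0.68.

0.68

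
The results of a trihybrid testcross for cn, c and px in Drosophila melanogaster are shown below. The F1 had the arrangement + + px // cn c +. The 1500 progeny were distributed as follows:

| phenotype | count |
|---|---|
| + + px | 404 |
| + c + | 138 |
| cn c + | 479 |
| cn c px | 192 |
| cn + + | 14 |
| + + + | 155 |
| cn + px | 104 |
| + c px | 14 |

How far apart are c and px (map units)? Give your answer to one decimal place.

The two rarest classes, + c px and cn + +, are the double crossovers. Comparing them with the parentals, only the c allele has switched, so c is the middle locus and the order is px – c – cn.
Crossovers in the px–c interval produce the single-crossover classes + + + and cn c px (155 + 192 = 347) plus the double crossovers (28).
RF(px–c) = (347 + 28) / 1500 = 375/1500 = 0.2500 → 25.0 map units.

25.0 map units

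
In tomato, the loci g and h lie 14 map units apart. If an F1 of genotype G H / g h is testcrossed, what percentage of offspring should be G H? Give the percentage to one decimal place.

A map distance of 14 map units corresponds to a recombination frequency of 0.140.
The F1 is G H / g h, so G H is a parental gamete class with expected frequency (1 − r)/2 = 0.860/2 = 0.4300.
That is 0.4300 = 43.0% of the progeny.

43.0%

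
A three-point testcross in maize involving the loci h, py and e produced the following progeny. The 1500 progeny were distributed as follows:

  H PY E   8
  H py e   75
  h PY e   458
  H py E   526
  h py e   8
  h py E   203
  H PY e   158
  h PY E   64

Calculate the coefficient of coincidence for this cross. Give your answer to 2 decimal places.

0.41

The two most frequent reciprocal classes, H py E and h PY e, are the parental types, so the F1 was H py E / h PY e.
The two rarest classes, H PY E and h py e, are the double crossovers. Comparing them with the parentals, only the py allele has switched, so py is the middle locus and the order is e – py – h.
e–py: (139 + 16)/1500 = 0.1033; py–h: (361 + 16)/1500 = 0.2513.
Expected DCO frequency = 0.1033 × 0.2513 ≈ 0.02596; observed = 16/1500 ≈ 0.01067.
Coefficient of coincidence = 0.01067/0.02596 ≈ 0.41.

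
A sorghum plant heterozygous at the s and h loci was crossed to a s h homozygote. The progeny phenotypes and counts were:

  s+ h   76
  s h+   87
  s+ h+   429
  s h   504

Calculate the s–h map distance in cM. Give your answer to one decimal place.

The two most frequent classes, s+ h+ (429) and s h (504), are the parental types, so the F1 was s+ h+ / s h.
The recombinant classes are s+ h and s h+: 76 + 87 = 163.
Recombination frequency = 163/1096 = 0.1487 ≈ 14.9%, i.e. 14.9 cM.

14.9 cM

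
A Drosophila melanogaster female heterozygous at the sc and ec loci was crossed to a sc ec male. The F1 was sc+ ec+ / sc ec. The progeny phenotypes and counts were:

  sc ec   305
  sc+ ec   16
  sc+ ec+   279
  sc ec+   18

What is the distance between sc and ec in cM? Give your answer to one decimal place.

The recombinant classes are sc+ ec and sc ec+: 16 + 18 = 34.
Recombination frequency = 34/618 = 0.0550 ≈ 5.5%, i.e. 5.5 cM.

5.5 cM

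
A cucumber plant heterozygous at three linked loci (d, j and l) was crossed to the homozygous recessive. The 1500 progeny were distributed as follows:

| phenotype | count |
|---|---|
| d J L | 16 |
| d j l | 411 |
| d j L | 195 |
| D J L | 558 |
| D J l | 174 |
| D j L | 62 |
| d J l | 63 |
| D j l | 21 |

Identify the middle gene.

d

The two most frequent reciprocal classes, D J L and d j l, are the parental types, so the F1 was D J L / d j l.
The two rarest classes, d J L and D j l, are the double crossovers. Comparing them with the parentals, only the d allele has switched, so d is the middle locus and the order is l – d – j.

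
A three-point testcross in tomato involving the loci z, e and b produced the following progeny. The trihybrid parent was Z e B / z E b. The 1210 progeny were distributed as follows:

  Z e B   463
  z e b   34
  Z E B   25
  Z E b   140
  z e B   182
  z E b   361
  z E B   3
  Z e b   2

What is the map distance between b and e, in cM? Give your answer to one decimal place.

The two rarest classes, Z e b and z E B, are the double crossovers. Comparing them with the parentals, only the b allele has switched, so b is the middle locus and the order is e – b – z.
Crossovers in the e–b interval produce the single-crossover classes Z E B and z e b (25 + 34 = 59) plus the double crossovers (5).
RF(e–b) = (59 + 5) / 1210 = 64/1210 = 0.0529 → 5.3 cM.

5.3 cM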